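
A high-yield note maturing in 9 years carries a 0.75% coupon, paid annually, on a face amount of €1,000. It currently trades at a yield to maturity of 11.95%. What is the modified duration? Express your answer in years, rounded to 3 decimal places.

7.618 years

Periodic yield y = 0.1195. First find Macaulay duration:
  t   CF        PV=CF/(1+0.1195)^t    t·PV
  1         7.50         6.6994         6.6994
  2         7.50         5.9843        11.9686
  3         7.50         5.3455        16.0365
  4         7.50         4.7749        19.0996
  5         7.50         4.2652        21.3261
  6         7.50         3.8099        22.8596
  7         7.50         3.4032        23.8227
  8         7.50         3.0400        24.3197
  9     1,007.50       364.7776     3,282.9985
  Σ                    402.1001     3,429.1307
P = 402.1001; Macaulay duration = 3,429.1307 / 402.1001 = 8.52805 years.
Modified duration = D_Mac / (1 + y) = 8.52805 / 1.1195 = 7.61773 years.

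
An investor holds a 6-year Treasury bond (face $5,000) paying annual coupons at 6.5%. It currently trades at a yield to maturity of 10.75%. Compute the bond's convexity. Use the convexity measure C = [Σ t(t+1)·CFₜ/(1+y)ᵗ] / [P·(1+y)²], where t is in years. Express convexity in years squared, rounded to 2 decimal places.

27.16

With y = 0.1075:
  t   CF        PV=CF/(1+0.1075)^t    t·PV        t(t+1)·PV
  1       325.00       293.4537       293.4537         586.9074
  2       325.00       264.9695       529.9390       1,589.8170
  3       325.00       239.2501       717.7503       2,871.0014
  4       325.00       216.0272       864.1088       4,320.5438
  5       325.00       195.0584       975.2921       5,851.7524
  6     5,325.00     2,885.7400    17,314.4401     121,201.0809
  Σ                  4,094.4990    20,694.9840     136,421.1030
P = 4,094.4990.
Convexity = Σ t(t+1)·PV / [P·(1+y)²] = 136,421.1030 / (4,094.4990 × 1.226556) = 27.16397.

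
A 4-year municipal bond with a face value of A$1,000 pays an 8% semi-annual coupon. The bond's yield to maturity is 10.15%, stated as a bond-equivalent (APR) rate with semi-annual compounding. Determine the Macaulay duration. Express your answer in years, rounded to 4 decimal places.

Periodic yield y = 0.05075. Discount each cash flow and weight by its period:
  t   CF        PV=CF/(1+0.05075)^t    t·PV
  1        40.00        38.0680        38.0680
  2        40.00        36.2294        72.4588
  3        40.00        34.4796       103.4387
  4        40.00        32.8142       131.2570
  5        40.00        31.2294       156.1468
  6        40.00        29.7210       178.3261
  7        40.00        28.2855       197.9987
  8     1,040.00       699.9035     5,599.2278
  Σ                    930.7306     6,476.9218
Price P = Σ PV = 930.7306.
Macaulay duration = Σ(t·PV) / P = 6,476.9218 / 930.7306 = 6.95896 half-year periods.
In years: 6.95896 / 2 = 3.47948 years.

3.4795 years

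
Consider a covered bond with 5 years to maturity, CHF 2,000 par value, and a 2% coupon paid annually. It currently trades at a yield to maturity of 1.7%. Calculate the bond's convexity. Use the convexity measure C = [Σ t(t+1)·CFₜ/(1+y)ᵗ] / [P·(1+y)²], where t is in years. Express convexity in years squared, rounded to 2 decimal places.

27.53

With y = 0.017:
  t   CF        PV=CF/(1+0.017)^t    t·PV        t(t+1)·PV
  1        40.00        39.3314        39.3314          78.6627
  2        40.00        38.6739        77.3478         232.0435
  3        40.00        38.0274       114.0823         456.3293
  4        40.00        37.3918       149.5671         747.8357
  5     2,040.00     1,875.1042     9,375.5209      56,253.1255
  Σ                  2,028.5287     9,755.8496      57,767.9967
P = 2,028.5287.
Convexity = Σ t(t+1)·PV / [P·(1+y)²] = 57,767.9967 / (2,028.5287 × 1.034289) = 27.53368.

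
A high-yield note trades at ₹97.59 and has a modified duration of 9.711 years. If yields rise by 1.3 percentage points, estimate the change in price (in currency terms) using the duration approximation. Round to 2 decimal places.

-₹12.32

Duration approximation: ΔP/P ≈ -D_mod · Δy = -9.711 × (+0.013) = -0.126243.
ΔP ≈ 97.59 × (-0.126243) = -12.32005437.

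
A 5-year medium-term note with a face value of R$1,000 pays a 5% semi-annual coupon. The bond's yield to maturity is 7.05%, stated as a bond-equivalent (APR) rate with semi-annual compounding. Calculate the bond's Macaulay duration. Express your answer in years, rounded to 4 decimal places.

Periodic yield y = 0.03525. Discount each cash flow and weight by its period:
  t   CF        PV=CF/(1+0.03525)^t    t·PV
  1        25.00        24.1488        24.1488
  2        25.00        23.3265        46.6530
  3        25.00        22.5322        67.5967
  4        25.00        21.7650        87.0601
  5        25.00        21.0239       105.1196
  6        25.00        20.3081       121.8484
  7        25.00        19.6166       137.3161
  8        25.00        18.9486       151.5891
  9        25.00        18.3034       164.7310
  10    1,025.00       724.8889     7,248.8894
  Σ                    914.8621     8,154.9522
Price P = Σ PV = 914.8621.
Macaulay duration = Σ(t·PV) / P = 8,154.9522 / 914.8621 = 8.91386 half-year periods.
In years: 8.91386 / 2 = 4.45693 years.

4.4569 years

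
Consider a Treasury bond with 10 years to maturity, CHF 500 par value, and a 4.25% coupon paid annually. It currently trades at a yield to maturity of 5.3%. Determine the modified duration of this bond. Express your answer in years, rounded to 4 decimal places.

Periodic yield y = 0.053. First find Macaulay duration:
  t   CF        PV=CF/(1+0.053)^t    t·PV
  1        21.25        20.1804        20.1804
  2        21.25        19.1647        38.3294
  3        21.25        18.2001        54.6003
  4        21.25        17.2840        69.1362
  5        21.25        16.4141        82.0705
  6        21.25        15.5879        93.5276
  7        21.25        14.8034       103.6235
  8        21.25        14.0583       112.4662
  9        21.25        13.3507       120.1562
  10      521.25       311.0014     3,110.0141
  Σ                    460.0451     3,804.1045
P = 460.0451; Macaulay duration = 3,804.1045 / 460.0451 = 8.26898 years.
Modified duration = D_Mac / (1 + y) = 8.26898 / 1.053 = 7.85278 years.

7.8528 years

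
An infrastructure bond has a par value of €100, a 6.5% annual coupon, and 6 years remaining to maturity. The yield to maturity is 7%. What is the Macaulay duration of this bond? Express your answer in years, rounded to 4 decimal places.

Periodic yield y = 0.07. Discount each cash flow and weight by its year:
  t   CF        PV=CF/(1+0.07)^t    t·PV
  1         6.50         6.0748         6.0748
  2         6.50         5.6774        11.3547
  3         6.50         5.3059        15.9178
  4         6.50         4.9588        19.8353
  5         6.50         4.6344        23.1721
  6       106.50        70.9654       425.7927
  Σ                     97.6167       502.1473
Price P = Σ PV = 97.6167.
Macaulay duration = Σ(t·PV) / P = 502.1473 / 97.6167 = 5.14407 years.

5.1441 years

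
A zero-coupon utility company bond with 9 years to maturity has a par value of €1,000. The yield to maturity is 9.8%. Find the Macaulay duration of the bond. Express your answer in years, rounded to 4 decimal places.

9.0000 years

A zero-coupon bond has a single cash flow at maturity, so its Macaulay duration equals its maturity: 9 years.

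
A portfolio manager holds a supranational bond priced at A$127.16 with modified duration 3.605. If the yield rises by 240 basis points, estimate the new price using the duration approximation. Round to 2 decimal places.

Duration approximation: ΔP/P ≈ -D_mod · Δy = -3.605 × (+0.024) = -0.086520.
New price ≈ 127.16 × (1 - 0.086520) = 116.1581168.

A$116.16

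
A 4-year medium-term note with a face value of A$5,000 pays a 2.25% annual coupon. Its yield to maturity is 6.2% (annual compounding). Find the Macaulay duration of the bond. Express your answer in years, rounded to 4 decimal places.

3.8585 years

Periodic yield y = 0.062. Discount each cash flow and weight by its year:
  t   CF        PV=CF/(1+0.062)^t    t·PV
  1       112.50       105.9322       105.9322
  2       112.50        99.7478       199.4957
  3       112.50        93.9245       281.7736
  4     5,112.50     4,019.1596    16,076.6385
  Σ                  4,318.7642    16,663.8399
Price P = Σ PV = 4,318.7642.
Macaulay duration = Σ(t·PV) / P = 16,663.8399 / 4,318.7642 = 3.85847 years.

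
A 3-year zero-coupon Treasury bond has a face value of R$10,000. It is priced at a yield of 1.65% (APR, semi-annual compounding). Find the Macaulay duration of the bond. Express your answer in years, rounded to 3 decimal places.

A zero-coupon bond has a single cash flow at maturity, so its Macaulay duration equals its maturity: 3 years.
(Equivalently: 6 semi-annual periods ÷ 2 = 3 years.)

3.000 years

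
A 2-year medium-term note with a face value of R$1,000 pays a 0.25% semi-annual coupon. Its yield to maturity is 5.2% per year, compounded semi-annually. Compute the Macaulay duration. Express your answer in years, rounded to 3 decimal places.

1.996 years

Periodic yield y = 0.026. Discount each cash flow and weight by its period:
  t   CF        PV=CF/(1+0.026)^t    t·PV
  1         1.25         1.2183         1.2183
  2         1.25         1.1874         2.3749
  3         1.25         1.1574         3.4721
  4     1,001.25       903.5519     3,614.2075
  Σ                    907.1150     3,621.2728
Price P = Σ PV = 907.1150.
Macaulay duration = Σ(t·PV) / P = 3,621.2728 / 907.1150 = 3.99208 half-year periods.
In years: 3.99208 / 2 = 1.99604 years.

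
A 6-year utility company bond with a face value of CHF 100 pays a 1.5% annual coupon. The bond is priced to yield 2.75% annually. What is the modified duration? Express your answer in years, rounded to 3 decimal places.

Periodic yield y = 0.0275. First find Macaulay duration:
  t   CF        PV=CF/(1+0.0275)^t    t·PV
  1         1.50         1.4599         1.4599
  2         1.50         1.4208         2.8416
  3         1.50         1.3828         4.1483
  4         1.50         1.3457         5.3830
  5         1.50         1.3097         6.5487
  6       101.50        86.2532       517.5190
  Σ                     93.1720       537.9004
P = 93.1720; Macaulay duration = 537.9004 / 93.1720 = 5.77319 years.
Modified duration = D_Mac / (1 + y) = 5.77319 / 1.0275 = 5.61868 years.

5.619 years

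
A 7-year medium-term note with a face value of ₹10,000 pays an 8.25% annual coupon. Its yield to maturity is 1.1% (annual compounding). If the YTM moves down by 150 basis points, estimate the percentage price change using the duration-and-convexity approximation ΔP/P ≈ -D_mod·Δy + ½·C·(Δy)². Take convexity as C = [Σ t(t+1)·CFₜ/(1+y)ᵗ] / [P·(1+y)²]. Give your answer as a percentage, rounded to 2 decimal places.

+9.18%

With y = 0.011:
  t   CF        PV=CF/(1+0.011)^t    t·PV        t(t+1)·PV
  1       825.00       816.0237       816.0237       1,632.0475
  2       825.00       807.1451     1,614.2903       4,842.8709
  3       825.00       798.3631     2,395.0894       9,580.3578
  4       825.00       789.6767     3,158.7068      15,793.5341
  5       825.00       781.0848     3,905.4239      23,432.5431
  6       825.00       772.5863     4,635.5179      32,448.6255
  7    10,825.00    10,026.9723    70,188.8062     561,510.4497
  Σ                 14,791.8521    86,713.8583     649,240.4286
P = 14,791.8521; D_Mac = 5.86227 yrs; D_mod = 5.79849 yrs; C = 42.94184.
Duration effect: -5.79849 × (-0.015) = +0.086977
Convexity effect: 0.5 × 42.94184 × (-0.015)² = +0.0048310
ΔP/P ≈ +0.086977 + 0.0048310 = +0.091808 = +9.1808%.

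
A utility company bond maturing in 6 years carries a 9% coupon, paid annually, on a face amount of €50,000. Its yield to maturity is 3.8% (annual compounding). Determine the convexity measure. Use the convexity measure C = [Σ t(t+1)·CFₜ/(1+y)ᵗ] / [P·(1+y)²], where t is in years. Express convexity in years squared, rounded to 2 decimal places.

With y = 0.038:
  t   CF        PV=CF/(1+0.038)^t    t·PV        t(t+1)·PV
  1     4,500.00     4,335.2601     4,335.2601       8,670.5202
  2     4,500.00     4,176.5512     8,353.1023      25,059.3070
  3     4,500.00     4,023.6524    12,070.9571      48,283.8286
  4     4,500.00     3,876.3510    15,505.4042      77,527.0208
  5     4,500.00     3,734.4422    18,672.2112     112,033.2671
  6    54,500.00    43,572.4902   261,434.9414   1,830,044.5897
  Σ                 63,718.7472   320,371.8763   2,101,618.5334
P = 63,718.7472.
Convexity = Σ t(t+1)·PV / [P·(1+y)²] = 2,101,618.5334 / (63,718.7472 × 1.077444) = 30.61202.

30.61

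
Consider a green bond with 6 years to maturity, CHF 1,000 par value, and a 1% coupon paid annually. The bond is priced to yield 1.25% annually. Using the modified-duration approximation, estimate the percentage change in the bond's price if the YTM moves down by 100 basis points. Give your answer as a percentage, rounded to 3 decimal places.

+5.780%

Periodic yield y = 0.0125. Modified duration first:
  t   CF        PV=CF/(1+0.0125)^t    t·PV
  1        10.00         9.8765         9.8765
  2        10.00         9.7546        19.5092
  3        10.00         9.6342        28.9025
  4        10.00         9.5152        38.0610
  5        10.00         9.3978        46.9889
  6     1,010.00       937.4566     5,624.7397
  Σ                    985.6350     5,768.0779
P = 985.6350; D_Mac = 5.85214 yrs; D_mod = 5.85214/(1+0.0125) = 5.77990 yrs.
ΔP/P ≈ -D_mod · Δy = -5.77990 × (-0.01) = +0.057799 = +5.7799%.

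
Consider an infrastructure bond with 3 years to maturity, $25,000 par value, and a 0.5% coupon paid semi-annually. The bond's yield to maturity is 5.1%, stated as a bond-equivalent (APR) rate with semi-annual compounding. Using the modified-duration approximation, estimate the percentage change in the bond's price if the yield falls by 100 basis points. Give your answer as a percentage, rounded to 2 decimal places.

Periodic yield y = 0.0255. Modified duration first:
  t   CF        PV=CF/(1+0.0255)^t    t·PV
  1        62.50        60.9459        60.9459
  2        62.50        59.4304       118.8608
  3        62.50        57.9526       173.8578
  4        62.50        56.5116       226.0463
  5        62.50        55.1064       275.5318
  6    25,062.50    21,548.1704   129,289.0226
  Σ                 21,838.1172   130,144.2651
P = 21,838.1172; D_Mac = 5.95950 half-year periods = 2.97975 yrs; D_mod = 2.97975/(1+0.0255) = 2.90566 yrs.
ΔP/P ≈ -D_mod · Δy = -2.90566 × (-0.01) = +0.029057 = +2.9057%.

+2.91%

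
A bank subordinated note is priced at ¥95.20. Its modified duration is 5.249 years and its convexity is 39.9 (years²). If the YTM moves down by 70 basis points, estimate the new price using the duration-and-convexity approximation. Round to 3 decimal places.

¥98.791

Duration effect: -D_mod·Δy = -5.249 × (-0.007) = +0.036743
Convexity effect: ½·C·(Δy)² = 0.5 × 39.9 × (-0.007)² = +0.00097755
ΔP/P ≈ +0.036743 + 0.00097755 = +0.03772055
New price ≈ 95.20 × (1 + 0.03772055) = 98.79099636.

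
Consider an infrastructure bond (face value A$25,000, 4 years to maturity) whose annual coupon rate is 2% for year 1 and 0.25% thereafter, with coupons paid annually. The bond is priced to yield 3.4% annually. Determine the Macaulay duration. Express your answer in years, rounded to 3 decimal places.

Periodic yield y = 0.034. Discount each cash flow and weight by its year:
  t   CF        PV=CF/(1+0.034)^t    t·PV
  1       500.00       483.5590       483.5590
  2        62.50        58.4573       116.9147
  3        62.50        56.5351       169.6054
  4    25,062.50    21,925.1329    87,700.5317
  Σ                 22,523.6844    88,470.6107
Price P = Σ PV = 22,523.6844.
Macaulay duration = Σ(t·PV) / P = 88,470.6107 / 22,523.6844 = 3.92789 years.

3.928 years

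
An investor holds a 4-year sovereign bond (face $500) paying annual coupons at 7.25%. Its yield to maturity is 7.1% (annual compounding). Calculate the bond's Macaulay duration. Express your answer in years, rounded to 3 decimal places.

3.613 years

Periodic yield y = 0.071. Discount each cash flow and weight by its year:
  t   CF        PV=CF/(1+0.071)^t    t·PV
  1        36.25        33.8469        33.8469
  2        36.25        31.6031        63.2061
  3        36.25        29.5080        88.5240
  4       536.25       407.5768     1,630.3071
  Σ                    502.5347     1,815.8840
Price P = Σ PV = 502.5347.
Macaulay duration = Σ(t·PV) / P = 1,815.8840 / 502.5347 = 3.61345 years.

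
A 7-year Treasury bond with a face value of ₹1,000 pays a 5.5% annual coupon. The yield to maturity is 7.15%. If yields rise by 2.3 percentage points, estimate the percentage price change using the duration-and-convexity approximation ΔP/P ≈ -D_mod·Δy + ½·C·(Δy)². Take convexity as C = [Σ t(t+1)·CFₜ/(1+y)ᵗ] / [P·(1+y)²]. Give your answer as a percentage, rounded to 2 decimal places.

With y = 0.0715:
  t   CF        PV=CF/(1+0.0715)^t    t·PV        t(t+1)·PV
  1        55.00        51.3299        51.3299         102.6598
  2        55.00        47.9047        95.8094         287.4283
  3        55.00        44.7081       134.1243         536.4971
  4        55.00        41.7248       166.8991         834.4955
  5        55.00        38.9405       194.7026       1,168.2158
  6        55.00        36.3421       218.0524       1,526.3669
  7     1,055.00       650.5898     4,554.1284      36,433.0273
  Σ                    911.5399     5,415.0462      40,888.6907
P = 911.5399; D_Mac = 5.94055 yrs; D_mod = 5.54414 yrs; C = 39.06998.
Duration effect: -5.54414 × (+0.023) = -0.127515
Convexity effect: 0.5 × 39.06998 × (0.023)² = +0.0103340
ΔP/P ≈ -0.127515 + 0.0103340 = -0.117181 = -11.7181%.

-11.72%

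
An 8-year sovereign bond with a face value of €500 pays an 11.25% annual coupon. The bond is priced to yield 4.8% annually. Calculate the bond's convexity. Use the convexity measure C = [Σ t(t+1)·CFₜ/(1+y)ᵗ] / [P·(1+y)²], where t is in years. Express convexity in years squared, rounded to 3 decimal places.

44.676

With y = 0.048:
  t   CF        PV=CF/(1+0.048)^t    t·PV        t(t+1)·PV
  1        56.25        53.6737        53.6737         107.3473
  2        56.25        51.2153       102.4307         307.2920
  3        56.25        48.8696       146.6088         586.4351
  4        56.25        46.6313       186.5251         932.6257
  5        56.25        44.4955       222.4775       1,334.8651
  6        56.25        42.4575       254.7452       1,783.2167
  7        56.25        40.5129       283.5904       2,268.7235
  8       556.25       382.2784     3,058.2272      27,524.0450
  Σ                    710.1342     4,308.2786      34,844.5504
P = 710.1342.
Convexity = Σ t(t+1)·PV / [P·(1+y)²] = 34,844.5504 / (710.1342 × 1.098304) = 44.67575.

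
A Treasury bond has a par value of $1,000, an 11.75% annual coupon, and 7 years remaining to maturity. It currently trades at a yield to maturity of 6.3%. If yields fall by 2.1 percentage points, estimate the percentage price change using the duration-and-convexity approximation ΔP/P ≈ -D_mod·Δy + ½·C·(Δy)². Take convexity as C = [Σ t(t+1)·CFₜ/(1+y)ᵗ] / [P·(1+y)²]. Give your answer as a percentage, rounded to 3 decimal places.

With y = 0.063:
  t   CF        PV=CF/(1+0.063)^t    t·PV        t(t+1)·PV
  1       117.50       110.5362       110.5362         221.0724
  2       117.50       103.9852       207.9703         623.9109
  3       117.50        97.8223       293.4670       1,173.8681
  4       117.50        92.0248       368.0991       1,840.4957
  5       117.50        86.5708       432.8541       2,597.1247
  6       117.50        81.4401       488.6406       3,420.4841
  7     1,117.50       728.6428     5,100.4996      40,803.9970
  Σ                  1,301.0222     7,002.0670      50,680.9529
P = 1,301.0222; D_Mac = 5.38197 yrs; D_mod = 5.06300 yrs; C = 34.47415.
Duration effect: -5.06300 × (-0.021) = +0.106323
Convexity effect: 0.5 × 34.47415 × (-0.021)² = +0.0076015
ΔP/P ≈ +0.106323 + 0.0076015 = +0.113925 = +11.3925%.

+11.392%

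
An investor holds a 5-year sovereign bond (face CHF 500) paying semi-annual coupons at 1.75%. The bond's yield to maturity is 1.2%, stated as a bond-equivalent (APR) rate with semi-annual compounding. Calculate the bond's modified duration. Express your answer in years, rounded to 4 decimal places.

4.7837 years

Periodic yield y = 0.006. First find Macaulay duration:
  t   CF        PV=CF/(1+0.006)^t    t·PV
  1        4.375         4.3489         4.3489
  2        4.375         4.3230         8.6459
  3        4.375         4.2972        12.8916
  4        4.375         4.2716        17.0862
  5        4.375         4.2461        21.2304
  6        4.375         4.2208        25.3245
  7        4.375         4.1956        29.3691
  8        4.375         4.1706        33.3645
  9        4.375         4.1457        37.3112
  10     504.375       475.0877     4,750.8765
  Σ                    513.3069     4,940.4488
P = 513.3069; Macaulay duration = 4,940.4488 / 513.3069 = 9.62475 half-year periods = 4.81237 years.
Modified duration = D_Mac / (1 + y) = 4.81237 / 1.006 = 4.78367 years.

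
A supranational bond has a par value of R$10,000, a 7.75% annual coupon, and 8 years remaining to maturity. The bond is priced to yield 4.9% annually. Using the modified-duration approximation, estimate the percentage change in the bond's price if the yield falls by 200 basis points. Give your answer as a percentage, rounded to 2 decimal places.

Periodic yield y = 0.049. Modified duration first:
  t   CF        PV=CF/(1+0.049)^t    t·PV
  1       775.00       738.7989       738.7989
  2       775.00       704.2887     1,408.5774
  3       775.00       671.3906     2,014.1717
  4       775.00       640.0291     2,560.1166
  5       775.00       610.1326     3,050.6632
  6       775.00       581.6326     3,489.7959
  7       775.00       554.4639     3,881.2474
  8    10,775.00     7,348.7483    58,789.9865
  Σ                 11,849.4848    75,933.3575
P = 11,849.4848; D_Mac = 6.40816 yrs; D_mod = 6.40816/(1+0.049) = 6.10882 yrs.
ΔP/P ≈ -D_mod · Δy = -6.10882 × (-0.02) = +0.122176 = +12.2176%.

+12.22%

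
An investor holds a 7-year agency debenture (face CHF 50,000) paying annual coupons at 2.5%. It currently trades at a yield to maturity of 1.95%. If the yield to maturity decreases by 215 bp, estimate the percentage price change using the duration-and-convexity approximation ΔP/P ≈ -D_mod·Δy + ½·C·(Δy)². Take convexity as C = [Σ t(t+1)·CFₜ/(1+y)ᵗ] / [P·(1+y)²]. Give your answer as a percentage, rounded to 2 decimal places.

+14.88%

With y = 0.0195:
  t   CF        PV=CF/(1+0.0195)^t    t·PV        t(t+1)·PV
  1     1,250.00     1,226.0912     1,226.0912       2,452.1824
  2     1,250.00     1,202.6397     2,405.2795       7,215.8385
  3     1,250.00     1,179.6368     3,538.9105      14,155.6419
  4     1,250.00     1,157.0739     4,628.2955      23,141.4777
  5     1,250.00     1,134.9425     5,674.7125      34,048.2752
  6     1,250.00     1,113.2344     6,679.4066      46,755.8463
  7    51,250.00    44,769.6046   313,387.2323   2,507,097.8586
  Σ                 51,783.2232   337,539.9282   2,634,867.1208
P = 51,783.2232; D_Mac = 6.51833 yrs; D_mod = 6.39365 yrs; C = 48.95479.
Duration effect: -6.39365 × (-0.0215) = +0.137463
Convexity effect: 0.5 × 48.95479 × (-0.0215)² = +0.0113147
ΔP/P ≈ +0.137463 + 0.0113147 = +0.148778 = +14.8778%.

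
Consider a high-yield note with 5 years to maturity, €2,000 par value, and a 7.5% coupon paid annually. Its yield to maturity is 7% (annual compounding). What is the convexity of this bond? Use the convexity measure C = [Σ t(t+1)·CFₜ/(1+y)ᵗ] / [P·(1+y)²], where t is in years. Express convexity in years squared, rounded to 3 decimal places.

21.745

With y = 0.07:
  t   CF        PV=CF/(1+0.07)^t    t·PV        t(t+1)·PV
  1       150.00       140.1869       140.1869         280.3738
  2       150.00       131.0158       262.0316         786.0949
  3       150.00       122.4447       367.3340       1,469.3362
  4       150.00       114.4343       457.7371       2,288.6856
  5     2,150.00     1,532.9203     7,664.6014      45,987.6086
  Σ                  2,041.0020     8,891.8911      50,812.0991
P = 2,041.0020.
Convexity = Σ t(t+1)·PV / [P·(1+y)²] = 50,812.0991 / (2,041.0020 × 1.144900) = 21.74484.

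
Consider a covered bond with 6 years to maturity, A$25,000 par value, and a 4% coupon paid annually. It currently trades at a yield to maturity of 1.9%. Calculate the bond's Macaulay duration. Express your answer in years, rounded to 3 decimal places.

5.486 years

Periodic yield y = 0.019. Discount each cash flow and weight by its year:
  t   CF        PV=CF/(1+0.019)^t    t·PV
  1     1,000.00       981.3543       981.3543
  2     1,000.00       963.0562     1,926.1124
  3     1,000.00       945.0993     2,835.2979
  4     1,000.00       927.4772     3,709.9090
  5     1,000.00       910.1838     4,550.9188
  6    26,000.00    23,223.5306   139,341.1833
  Σ                 27,950.7013   153,344.7757
Price P = Σ PV = 27,950.7013.
Macaulay duration = Σ(t·PV) / P = 153,344.7757 / 27,950.7013 = 5.48626 years.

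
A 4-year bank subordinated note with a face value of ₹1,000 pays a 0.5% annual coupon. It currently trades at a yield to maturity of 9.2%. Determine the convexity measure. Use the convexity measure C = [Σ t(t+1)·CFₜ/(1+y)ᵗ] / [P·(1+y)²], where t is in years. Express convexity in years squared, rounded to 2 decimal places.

16.57

With y = 0.092:
  t   CF        PV=CF/(1+0.092)^t    t·PV        t(t+1)·PV
  1         5.00         4.5788         4.5788           9.1575
  2         5.00         4.1930         8.3860          25.1580
  3         5.00         3.8397        11.5192          46.0769
  4     1,005.00       706.7658     2,827.0631      14,135.3154
  Σ                    719.3773     2,851.5471      14,215.7078
P = 719.3773.
Convexity = Σ t(t+1)·PV / [P·(1+y)²] = 14,215.7078 / (719.3773 × 1.192464) = 16.57168.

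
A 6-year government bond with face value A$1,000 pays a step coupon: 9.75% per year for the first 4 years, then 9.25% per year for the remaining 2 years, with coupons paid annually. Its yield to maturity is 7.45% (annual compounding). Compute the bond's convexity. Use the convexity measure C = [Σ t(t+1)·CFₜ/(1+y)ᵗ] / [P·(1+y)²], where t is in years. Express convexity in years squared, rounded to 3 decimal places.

With y = 0.0745:
  t   CF        PV=CF/(1+0.0745)^t    t·PV        t(t+1)·PV
  1        97.50        90.7399        90.7399         181.4798
  2        97.50        84.4485       168.8969         506.6908
  3        97.50        78.5933       235.7798         943.1192
  4        97.50        73.1440       292.5762       1,462.8808
  5        92.50        64.5817       322.9086       1,937.4517
  6     1,092.50       709.8767     4,259.2602      29,814.8217
  Σ                  1,101.3841     5,370.1616      34,846.4440
P = 1,101.3841.
Convexity = Σ t(t+1)·PV / [P·(1+y)²] = 34,846.4440 / (1,101.3841 × 1.154550) = 27.40355.

27.404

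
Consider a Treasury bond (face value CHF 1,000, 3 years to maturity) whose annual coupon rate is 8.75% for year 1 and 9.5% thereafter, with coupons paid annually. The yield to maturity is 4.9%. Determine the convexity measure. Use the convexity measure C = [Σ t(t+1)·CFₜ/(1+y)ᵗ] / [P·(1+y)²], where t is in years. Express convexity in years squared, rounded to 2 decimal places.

9.81

With y = 0.049:
  t   CF        PV=CF/(1+0.049)^t    t·PV        t(t+1)·PV
  1        87.50        83.4128        83.4128         166.8255
  2        95.00        86.3322       172.6643         517.9930
  3     1,095.00       948.6099     2,845.8297      11,383.3188
  Σ                  1,118.3548     3,101.9068      12,068.1374
P = 1,118.3548.
Convexity = Σ t(t+1)·PV / [P·(1+y)²] = 12,068.1374 / (1,118.3548 × 1.100401) = 9.80640.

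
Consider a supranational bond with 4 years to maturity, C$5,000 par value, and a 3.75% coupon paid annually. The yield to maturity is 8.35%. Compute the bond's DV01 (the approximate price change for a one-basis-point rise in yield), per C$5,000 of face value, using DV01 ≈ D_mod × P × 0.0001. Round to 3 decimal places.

C$1.476

Periodic yield y = 0.0835.
  t   CF        PV=CF/(1+0.0835)^t    t·PV
  1       187.50       173.0503       173.0503
  2       187.50       159.7142       319.4283
  3       187.50       147.4058       442.2174
  4     5,187.50     3,763.9379    15,055.7515
  Σ                  4,244.1081    15,990.4475
P = 4,244.1081; D_Mac = 3.76768 yrs; D_mod = 3.47732 yrs.
DV01 ≈ 3.47732 × 4,244.1081 × 0.0001 = 1.475814.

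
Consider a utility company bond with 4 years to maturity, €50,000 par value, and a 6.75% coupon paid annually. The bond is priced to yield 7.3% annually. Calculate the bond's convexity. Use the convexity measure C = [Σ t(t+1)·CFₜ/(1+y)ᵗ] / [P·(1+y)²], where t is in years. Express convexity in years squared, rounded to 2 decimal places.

15.26

With y = 0.073:
  t   CF        PV=CF/(1+0.073)^t    t·PV        t(t+1)·PV
  1     3,375.00     3,145.3868     3,145.3868       6,290.7735
  2     3,375.00     2,931.3949     5,862.7899      17,588.3696
  3     3,375.00     2,731.9617     8,195.8852      32,783.5408
  4    53,375.00    40,266.0474   161,064.1895     805,320.9475
  Σ                 49,074.7908   178,268.2513     861,983.6314
P = 49,074.7908.
Convexity = Σ t(t+1)·PV / [P·(1+y)²] = 861,983.6314 / (49,074.7908 × 1.151329) = 15.25602.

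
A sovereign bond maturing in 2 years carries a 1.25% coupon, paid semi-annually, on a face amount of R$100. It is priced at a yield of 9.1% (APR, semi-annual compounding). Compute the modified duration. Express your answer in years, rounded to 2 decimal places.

Periodic yield y = 0.0455. First find Macaulay duration:
  t   CF        PV=CF/(1+0.0455)^t    t·PV
  1        0.625         0.5978         0.5978
  2        0.625         0.5718         1.1436
  3        0.625         0.5469         1.6407
  4      100.625        84.2189       336.8757
  Σ                     85.9354       340.2578
P = 85.9354; Macaulay duration = 340.2578 / 85.9354 = 3.95946 half-year periods = 1.97973 years.
Modified duration = D_Mac / (1 + y) = 1.97973 / 1.0455 = 1.89357 years.

1.89 years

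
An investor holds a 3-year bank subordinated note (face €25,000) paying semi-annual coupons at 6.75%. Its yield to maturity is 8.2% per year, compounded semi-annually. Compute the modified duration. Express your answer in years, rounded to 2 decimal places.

Periodic yield y = 0.041. First find Macaulay duration:
  t   CF        PV=CF/(1+0.041)^t    t·PV
  1       843.75       810.5187       810.5187
  2       843.75       778.5963     1,557.1926
  3       843.75       747.9311     2,243.7933
  4       843.75       718.4737     2,873.8948
  5       843.75       690.1765     3,450.8823
  6    25,843.75    20,307.2518   121,843.5109
  Σ                 24,052.9481   132,779.7925
P = 24,052.9481; Macaulay duration = 132,779.7925 / 24,052.9481 = 5.52031 half-year periods = 2.76016 years.
Modified duration = D_Mac / (1 + y) = 2.76016 / 1.041 = 2.65145 years.

2.65 years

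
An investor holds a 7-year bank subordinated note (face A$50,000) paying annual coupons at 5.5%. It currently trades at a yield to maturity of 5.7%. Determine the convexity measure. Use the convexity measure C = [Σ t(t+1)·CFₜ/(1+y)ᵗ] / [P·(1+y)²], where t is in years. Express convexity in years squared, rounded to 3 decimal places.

With y = 0.057:
  t   CF        PV=CF/(1+0.057)^t    t·PV        t(t+1)·PV
  1     2,750.00     2,601.7029     2,601.7029       5,203.4059
  2     2,750.00     2,461.4030     4,922.8059      14,768.4178
  3     2,750.00     2,328.6688     6,986.0065      27,944.0261
  4     2,750.00     2,203.0926     8,812.3703      44,061.8513
  5     2,750.00     2,084.2881    10,421.4407      62,528.6442
  6     2,750.00     1,971.8904    11,831.3423      82,819.3963
  7    52,750.00    35,784.7142   250,492.9993   2,003,943.9943
  Σ                 49,435.7600   296,068.6680   2,241,269.7358
P = 49,435.7600.
Convexity = Σ t(t+1)·PV / [P·(1+y)²] = 2,241,269.7358 / (49,435.7600 × 1.117249) = 40.57915.

40.579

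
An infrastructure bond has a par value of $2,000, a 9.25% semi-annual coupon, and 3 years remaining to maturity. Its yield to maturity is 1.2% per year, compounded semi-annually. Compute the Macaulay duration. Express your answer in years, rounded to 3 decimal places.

2.723 years

Periodic yield y = 0.006. Discount each cash flow and weight by its period:
  t   CF        PV=CF/(1+0.006)^t    t·PV
  1        92.50        91.9483        91.9483
  2        92.50        91.3999       182.7998
  3        92.50        90.8548       272.5643
  4        92.50        90.3129       361.2516
  5        92.50        89.7743       448.8713
  6     2,092.50     2,018.7270    12,112.3617
  Σ                  2,473.0171    13,469.7971
Price P = Σ PV = 2,473.0171.
Macaulay duration = Σ(t·PV) / P = 13,469.7971 / 2,473.0171 = 5.44671 half-year periods.
In years: 5.44671 / 2 = 2.72335 years.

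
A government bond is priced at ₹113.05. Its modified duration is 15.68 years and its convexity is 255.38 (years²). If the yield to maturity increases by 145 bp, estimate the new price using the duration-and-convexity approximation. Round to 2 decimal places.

Duration effect: -D_mod·Δy = -15.68 × (+0.0145) = -0.227360
Convexity effect: ½·C·(Δy)² = 0.5 × 255.38 × (0.0145)² = +0.0268468225
ΔP/P ≈ -0.227360 + 0.0268468225 = -0.2005131775
New price ≈ 113.05 × (1 - 0.2005131775) = 90.381985283625.

₹90.38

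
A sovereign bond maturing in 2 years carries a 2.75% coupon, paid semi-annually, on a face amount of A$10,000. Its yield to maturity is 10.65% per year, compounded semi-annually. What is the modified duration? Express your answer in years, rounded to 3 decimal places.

Periodic yield y = 0.05325. First find Macaulay duration:
  t   CF        PV=CF/(1+0.05325)^t    t·PV
  1       137.50       130.5483       130.5483
  2       137.50       123.9481       247.8961
  3       137.50       117.6815       353.0446
  4    10,137.50     8,237.6815    32,950.7260
  Σ                  8,609.8594    33,682.2150
P = 8,609.8594; Macaulay duration = 33,682.2150 / 8,609.8594 = 3.91205 half-year periods = 1.95603 years.
Modified duration = D_Mac / (1 + y) = 1.95603 / 1.05325 = 1.85713 years.

1.857 years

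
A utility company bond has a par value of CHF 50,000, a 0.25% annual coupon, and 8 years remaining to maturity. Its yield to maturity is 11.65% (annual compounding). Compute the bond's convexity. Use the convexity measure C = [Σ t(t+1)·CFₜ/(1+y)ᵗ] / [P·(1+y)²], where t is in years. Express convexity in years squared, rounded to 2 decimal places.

With y = 0.1165:
  t   CF        PV=CF/(1+0.1165)^t    t·PV        t(t+1)·PV
  1       125.00       111.9570       111.9570         223.9140
  2       125.00       100.2750       200.5499         601.6498
  3       125.00        89.8119       269.4357       1,077.7427
  4       125.00        80.4406       321.7623       1,608.8113
  5       125.00        72.0471       360.2354       2,161.4124
  6       125.00        64.5294       387.1764       2,710.2349
  7       125.00        57.7962       404.5731       3,236.5845
  8    50,125.00    20,757.9550   166,063.6401   1,494,572.7608
  Σ                 21,334.8121   168,119.3298   1,506,193.1104
P = 21,334.8121.
Convexity = Σ t(t+1)·PV / [P·(1+y)²] = 1,506,193.1104 / (21,334.8121 × 1.246572) = 56.63363.

56.63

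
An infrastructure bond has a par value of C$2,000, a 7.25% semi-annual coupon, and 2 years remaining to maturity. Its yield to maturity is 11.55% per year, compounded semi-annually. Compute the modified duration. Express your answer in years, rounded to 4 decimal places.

Periodic yield y = 0.05775. First find Macaulay duration:
  t   CF        PV=CF/(1+0.05775)^t    t·PV
  1        72.50        68.5417        68.5417
  2        72.50        64.7995       129.5991
  3        72.50        61.2617       183.7850
  4     2,072.50     1,655.6266     6,622.5065
  Σ                  1,850.2296     7,004.4324
P = 1,850.2296; Macaulay duration = 7,004.4324 / 1,850.2296 = 3.78571 half-year periods = 1.89285 years.
Modified duration = D_Mac / (1 + y) = 1.89285 / 1.05775 = 1.78951 years.

1.7895 years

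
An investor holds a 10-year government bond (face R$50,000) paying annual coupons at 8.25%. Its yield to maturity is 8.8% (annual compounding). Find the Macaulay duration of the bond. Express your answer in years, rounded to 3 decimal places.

7.127 years

Periodic yield y = 0.088. Discount each cash flow and weight by its year:
  t   CF        PV=CF/(1+0.088)^t    t·PV
  1     4,125.00     3,791.3603     3,791.3603
  2     4,125.00     3,484.7062     6,969.4123
  3     4,125.00     3,202.8549     9,608.5648
  4     4,125.00     2,943.8005    11,775.2019
  5     4,125.00     2,705.6990    13,528.4948
  6     4,125.00     2,486.8557    14,921.1340
  7     4,125.00     2,285.7129    15,999.9905
  8     4,125.00     2,100.8391    16,806.7127
  9     4,125.00     1,930.9183    17,378.2645
  10   54,125.00    23,286.7540   232,867.5402
  Σ                 48,219.5008   343,646.6761
Price P = Σ PV = 48,219.5008.
Macaulay duration = Σ(t·PV) / P = 343,646.6761 / 48,219.5008 = 7.12672 years.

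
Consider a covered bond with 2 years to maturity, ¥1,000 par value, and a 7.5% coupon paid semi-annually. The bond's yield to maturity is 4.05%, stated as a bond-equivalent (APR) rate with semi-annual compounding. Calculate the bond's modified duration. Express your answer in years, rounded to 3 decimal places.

1.860 years

Periodic yield y = 0.02025. First find Macaulay duration:
  t   CF        PV=CF/(1+0.02025)^t    t·PV
  1        37.50        36.7557        36.7557
  2        37.50        36.0262        72.0523
  3        37.50        35.3111       105.9334
  4     1,037.50       957.5505     3,830.2020
  Σ                  1,065.6435     4,044.9434
P = 1,065.6435; Macaulay duration = 4,044.9434 / 1,065.6435 = 3.79578 half-year periods = 1.89789 years.
Modified duration = D_Mac / (1 + y) = 1.89789 / 1.02025 = 1.86022 years.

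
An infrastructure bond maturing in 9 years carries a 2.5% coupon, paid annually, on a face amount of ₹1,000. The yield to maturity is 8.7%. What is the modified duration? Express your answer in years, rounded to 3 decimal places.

7.261 years

Periodic yield y = 0.087. First find Macaulay duration:
  t   CF        PV=CF/(1+0.087)^t    t·PV
  1        25.00        22.9991        22.9991
  2        25.00        21.1583        42.3166
  3        25.00        19.4649        58.3946
  4        25.00        17.9070        71.6278
  5        25.00        16.4737        82.3687
  6        25.00        15.1552        90.9314
  7        25.00        13.9423        97.5958
  8        25.00        12.8264       102.6109
  9     1,025.00       483.7912     4,354.1208
  Σ                    623.7180     4,922.9659
P = 623.7180; Macaulay duration = 4,922.9659 / 623.7180 = 7.89294 years.
Modified duration = D_Mac / (1 + y) = 7.89294 / 1.087 = 7.26121 years.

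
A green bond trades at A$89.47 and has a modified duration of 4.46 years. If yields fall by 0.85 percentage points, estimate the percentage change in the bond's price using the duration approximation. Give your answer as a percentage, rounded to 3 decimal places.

Duration approximation: ΔP/P ≈ -D_mod · Δy = -4.46 × (-0.0085) = +0.037910.
As a percentage: +3.7910%.

+3.791%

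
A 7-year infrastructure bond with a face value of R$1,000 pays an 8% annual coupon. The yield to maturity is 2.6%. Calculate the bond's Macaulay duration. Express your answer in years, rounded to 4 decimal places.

5.8297 years

Periodic yield y = 0.026. Discount each cash flow and weight by its year:
  t   CF        PV=CF/(1+0.026)^t    t·PV
  1        80.00        77.9727        77.9727
  2        80.00        75.9968       151.9936
  3        80.00        74.0709       222.2128
  4        80.00        72.1939       288.7756
  5        80.00        70.3644       351.8222
  6        80.00        68.5813       411.4879
  7     1,080.00       902.3858     6,316.7003
  Σ                  1,341.5659     7,820.9651
Price P = Σ PV = 1,341.5659.
Macaulay duration = Σ(t·PV) / P = 7,820.9651 / 1,341.5659 = 5.82973 years.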